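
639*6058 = 3871062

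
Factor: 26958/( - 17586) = - 4493/2931 = - 3^(  -  1 )*977^( - 1)*4493^1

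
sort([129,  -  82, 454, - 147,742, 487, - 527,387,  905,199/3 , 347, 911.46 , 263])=[ - 527, - 147, - 82, 199/3,129,  263,347, 387, 454, 487, 742,905,  911.46] 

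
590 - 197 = 393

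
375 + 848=1223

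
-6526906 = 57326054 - 63852960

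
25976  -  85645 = -59669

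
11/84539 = 11/84539 = 0.00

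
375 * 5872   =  2202000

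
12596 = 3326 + 9270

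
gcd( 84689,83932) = 1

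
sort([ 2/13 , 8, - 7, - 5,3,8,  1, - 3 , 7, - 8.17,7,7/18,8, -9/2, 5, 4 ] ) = [ - 8.17, - 7, - 5, -9/2, -3,2/13, 7/18,1,3, 4,5,  7,  7, 8,  8, 8 ] 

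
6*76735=460410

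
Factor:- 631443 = -3^1*210481^1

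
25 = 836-811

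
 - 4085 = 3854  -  7939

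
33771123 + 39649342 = 73420465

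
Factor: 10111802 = 2^1 *5055901^1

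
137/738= 137/738 = 0.19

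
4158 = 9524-5366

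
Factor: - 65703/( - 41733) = 3^( - 1 )*11^2*181^1*4637^ ( - 1) = 21901/13911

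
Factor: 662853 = 3^1*19^1*29^1*401^1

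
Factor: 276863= 29^1*9547^1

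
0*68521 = 0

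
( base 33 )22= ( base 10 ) 68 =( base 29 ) 2a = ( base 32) 24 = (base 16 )44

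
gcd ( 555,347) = 1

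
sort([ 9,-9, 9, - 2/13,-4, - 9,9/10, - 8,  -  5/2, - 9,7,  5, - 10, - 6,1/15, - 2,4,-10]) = [ - 10 , - 10, - 9, - 9 , - 9, - 8,-6, - 4, - 5/2,  -  2, - 2/13,1/15,9/10, 4,  5, 7,9 , 9 ] 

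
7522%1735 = 582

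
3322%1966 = 1356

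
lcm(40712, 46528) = 325696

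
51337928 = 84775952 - 33438024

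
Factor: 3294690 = 2^1 *3^1 * 5^1*7^1 * 29^1 *541^1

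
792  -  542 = 250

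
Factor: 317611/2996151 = 3^( - 1)*7^1*17^2*157^1*998717^( - 1 )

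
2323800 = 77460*30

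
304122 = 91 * 3342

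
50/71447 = 50/71447  =  0.00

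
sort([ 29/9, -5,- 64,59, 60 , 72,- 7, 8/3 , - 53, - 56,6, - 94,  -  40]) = [ - 94 , - 64, - 56, - 53,  -  40, - 7, - 5,8/3 , 29/9, 6 , 59,60 , 72 ]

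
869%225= 194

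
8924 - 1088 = 7836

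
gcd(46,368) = 46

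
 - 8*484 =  - 3872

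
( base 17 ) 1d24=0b10001000000100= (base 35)73S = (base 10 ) 8708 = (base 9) 12845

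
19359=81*239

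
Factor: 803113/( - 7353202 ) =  - 2^( - 1)*223^ (-1) * 293^1 * 2741^1*16487^( - 1) 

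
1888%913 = 62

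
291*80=23280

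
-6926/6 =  - 1155 + 2/3 = - 1154.33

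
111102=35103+75999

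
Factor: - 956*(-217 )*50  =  10372600 = 2^3*5^2 * 7^1 * 31^1*239^1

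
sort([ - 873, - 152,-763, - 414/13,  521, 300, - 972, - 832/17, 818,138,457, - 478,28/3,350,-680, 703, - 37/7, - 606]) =[ - 972,  -  873, - 763, - 680, - 606, - 478, - 152, - 832/17, - 414/13, - 37/7,28/3,138,300,350,457, 521,  703,818]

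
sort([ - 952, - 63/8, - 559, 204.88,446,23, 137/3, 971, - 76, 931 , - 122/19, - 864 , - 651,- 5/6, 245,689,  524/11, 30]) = [ - 952,-864, - 651, - 559,-76,- 63/8, - 122/19, - 5/6 , 23,30,137/3, 524/11,204.88,245,446,689  ,  931, 971 ] 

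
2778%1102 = 574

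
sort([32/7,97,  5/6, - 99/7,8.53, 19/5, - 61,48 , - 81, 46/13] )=[ - 81,-61, - 99/7,5/6,46/13 , 19/5, 32/7, 8.53,48, 97] 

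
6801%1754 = 1539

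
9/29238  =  3/9746 = 0.00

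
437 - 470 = - 33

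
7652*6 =45912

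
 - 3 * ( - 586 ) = 1758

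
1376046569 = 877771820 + 498274749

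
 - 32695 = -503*65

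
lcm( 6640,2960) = 245680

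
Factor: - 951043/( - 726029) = 461^1*683^( - 1) *1063^( - 1)*2063^1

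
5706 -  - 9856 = 15562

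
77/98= 11/14 = 0.79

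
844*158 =133352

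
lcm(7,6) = 42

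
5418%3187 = 2231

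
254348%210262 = 44086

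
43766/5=43766/5= 8753.20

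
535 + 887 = 1422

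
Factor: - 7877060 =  - 2^2*5^1*393853^1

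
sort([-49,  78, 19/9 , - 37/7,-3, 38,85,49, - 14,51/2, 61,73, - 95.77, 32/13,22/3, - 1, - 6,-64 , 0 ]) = [ - 95.77, - 64,-49, - 14, - 6,-37/7, - 3, - 1, 0, 19/9, 32/13,22/3, 51/2, 38,49 , 61, 73, 78 , 85 ]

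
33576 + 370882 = 404458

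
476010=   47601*10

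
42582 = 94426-51844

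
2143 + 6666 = 8809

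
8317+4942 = 13259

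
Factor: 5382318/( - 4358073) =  - 1794106/1452691 = - 2^1*31^( - 1 )*46861^( - 1 )*897053^1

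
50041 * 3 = 150123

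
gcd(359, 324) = 1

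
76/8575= 76/8575 = 0.01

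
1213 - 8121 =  - 6908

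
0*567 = 0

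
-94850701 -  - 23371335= - 71479366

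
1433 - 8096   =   - 6663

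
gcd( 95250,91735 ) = 5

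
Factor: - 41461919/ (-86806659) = 3^(-1) * 71^( - 1 ) * 127^( - 1)*3209^ ( - 1)*41461919^1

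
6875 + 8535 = 15410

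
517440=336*1540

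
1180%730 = 450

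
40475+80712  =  121187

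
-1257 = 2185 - 3442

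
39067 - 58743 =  - 19676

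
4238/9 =470  +  8/9 = 470.89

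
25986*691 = 17956326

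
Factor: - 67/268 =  - 2^( - 2 )  =  - 1/4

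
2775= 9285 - 6510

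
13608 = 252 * 54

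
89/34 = 89/34 = 2.62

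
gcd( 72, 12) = 12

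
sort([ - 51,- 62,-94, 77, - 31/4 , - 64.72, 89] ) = [ - 94 ,-64.72, -62, - 51, - 31/4,  77,89]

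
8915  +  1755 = 10670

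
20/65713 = 20/65713 = 0.00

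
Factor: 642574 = 2^1*23^1*61^1*229^1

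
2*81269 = 162538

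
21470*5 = 107350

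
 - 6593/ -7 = 941 + 6/7 = 941.86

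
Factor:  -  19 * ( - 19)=361 = 19^2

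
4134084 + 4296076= 8430160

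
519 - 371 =148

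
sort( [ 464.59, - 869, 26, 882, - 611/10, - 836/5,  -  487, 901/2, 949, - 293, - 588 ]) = [-869, - 588, - 487, - 293, - 836/5 , - 611/10, 26,  901/2,464.59,  882,  949] 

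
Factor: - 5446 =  - 2^1 * 7^1 * 389^1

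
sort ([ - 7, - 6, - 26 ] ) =[ -26, - 7, - 6]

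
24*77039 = 1848936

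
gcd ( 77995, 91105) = 95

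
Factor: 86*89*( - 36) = - 2^3*3^2 *43^1*89^1 = - 275544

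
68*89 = 6052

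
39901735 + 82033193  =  121934928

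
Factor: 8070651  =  3^3*271^1*1103^1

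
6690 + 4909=11599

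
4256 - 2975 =1281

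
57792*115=6646080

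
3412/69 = 3412/69 = 49.45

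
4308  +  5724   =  10032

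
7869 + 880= 8749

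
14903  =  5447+9456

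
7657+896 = 8553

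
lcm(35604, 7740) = 178020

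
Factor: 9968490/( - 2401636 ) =  -  2^( - 1)* 3^2*5^1*7^1*43^( - 1 )* 13963^ ( - 1) * 15823^1= - 4984245/1200818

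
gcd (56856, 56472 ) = 24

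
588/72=8+1/6 = 8.17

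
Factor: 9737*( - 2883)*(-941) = 3^1 * 7^1*13^1*31^2*107^1*941^1 = 26415536511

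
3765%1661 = 443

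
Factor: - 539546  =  - 2^1*7^1*17^1* 2267^1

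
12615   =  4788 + 7827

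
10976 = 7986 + 2990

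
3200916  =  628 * 5097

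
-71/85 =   -  1+14/85 = - 0.84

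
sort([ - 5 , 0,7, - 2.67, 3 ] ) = [ - 5 , - 2.67,0 , 3, 7]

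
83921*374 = 31386454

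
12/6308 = 3/1577  =  0.00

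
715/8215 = 143/1643 = 0.09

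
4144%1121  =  781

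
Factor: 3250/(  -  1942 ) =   -  1625/971 = - 5^3*13^1*971^(-1 ) 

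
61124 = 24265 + 36859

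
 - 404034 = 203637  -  607671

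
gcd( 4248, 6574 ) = 2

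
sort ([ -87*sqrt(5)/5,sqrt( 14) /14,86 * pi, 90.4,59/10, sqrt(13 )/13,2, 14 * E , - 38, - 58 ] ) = [  -  58,-87*sqrt (5 ) /5, - 38 , sqrt(14)/14, sqrt( 13)/13,2,59/10,14*E,90.4, 86*pi ] 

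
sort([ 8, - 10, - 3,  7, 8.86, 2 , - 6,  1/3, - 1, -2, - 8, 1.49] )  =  [ - 10, - 8, - 6,-3, - 2, - 1, 1/3,1.49, 2,7, 8,8.86]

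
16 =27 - 11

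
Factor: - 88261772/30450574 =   -  2^1*7^( - 1)*11^( - 1 )*23^( - 1) * 8597^( - 1)*22065443^1 = -  44130886/15225287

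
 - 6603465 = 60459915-67063380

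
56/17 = 3  +  5/17 = 3.29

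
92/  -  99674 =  -46/49837 = - 0.00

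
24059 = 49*491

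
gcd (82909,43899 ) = 1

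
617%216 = 185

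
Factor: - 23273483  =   - 733^1*31751^1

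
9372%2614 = 1530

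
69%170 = 69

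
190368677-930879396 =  - 740510719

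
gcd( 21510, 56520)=90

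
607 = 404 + 203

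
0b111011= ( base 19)32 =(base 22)2F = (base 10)59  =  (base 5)214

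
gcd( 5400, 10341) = 27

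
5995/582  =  10 + 175/582 = 10.30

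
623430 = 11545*54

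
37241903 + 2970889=40212792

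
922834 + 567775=1490609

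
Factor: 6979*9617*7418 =497874224974   =  2^1*7^1 * 59^1*163^1 * 997^1*3709^1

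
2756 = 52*53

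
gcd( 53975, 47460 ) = 5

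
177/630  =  59/210=0.28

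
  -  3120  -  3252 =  - 6372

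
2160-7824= -5664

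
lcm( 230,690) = 690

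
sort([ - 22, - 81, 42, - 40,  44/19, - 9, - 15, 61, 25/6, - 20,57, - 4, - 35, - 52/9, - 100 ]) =[ - 100, - 81, - 40, - 35, - 22,- 20, - 15,  -  9, - 52/9, - 4, 44/19, 25/6, 42  ,  57, 61] 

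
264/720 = 11/30 = 0.37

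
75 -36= 39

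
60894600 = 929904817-869010217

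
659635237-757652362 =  - 98017125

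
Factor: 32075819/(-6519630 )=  - 2^( - 1)*3^(  -  1)*5^( - 1 )*13^( - 1 )*19^1*73^ ( - 1)*229^( - 1)*1688201^1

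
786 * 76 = 59736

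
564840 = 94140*6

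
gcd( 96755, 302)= 1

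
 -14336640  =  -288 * 49780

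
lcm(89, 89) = 89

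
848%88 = 56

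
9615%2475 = 2190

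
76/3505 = 76/3505 = 0.02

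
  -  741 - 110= - 851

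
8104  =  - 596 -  - 8700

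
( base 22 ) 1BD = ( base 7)2104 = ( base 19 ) 20H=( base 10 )739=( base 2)1011100011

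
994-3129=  - 2135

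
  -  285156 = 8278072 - 8563228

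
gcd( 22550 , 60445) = 55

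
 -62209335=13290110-75499445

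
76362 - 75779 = 583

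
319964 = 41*7804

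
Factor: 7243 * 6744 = 2^3*3^1 * 281^1*7243^1= 48846792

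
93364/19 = 4913 + 17/19 = 4913.89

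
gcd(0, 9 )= 9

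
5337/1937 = 5337/1937 = 2.76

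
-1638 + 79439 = 77801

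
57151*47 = 2686097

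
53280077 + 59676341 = 112956418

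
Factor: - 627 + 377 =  - 250 =- 2^1*5^3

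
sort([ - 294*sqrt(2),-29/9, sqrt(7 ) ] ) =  [ - 294*sqrt(2 ), - 29/9, sqrt(7)]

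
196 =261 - 65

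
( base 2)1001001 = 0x49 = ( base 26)2L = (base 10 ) 73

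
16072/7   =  2296 =2296.00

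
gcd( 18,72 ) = 18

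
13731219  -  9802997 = 3928222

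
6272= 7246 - 974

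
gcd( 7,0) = 7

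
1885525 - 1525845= 359680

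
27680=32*865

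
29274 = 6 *4879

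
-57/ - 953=57/953 = 0.06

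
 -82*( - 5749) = 471418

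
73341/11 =73341/11=6667.36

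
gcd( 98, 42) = 14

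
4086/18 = 227 = 227.00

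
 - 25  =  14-39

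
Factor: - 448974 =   -  2^1*3^2*24943^1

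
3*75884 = 227652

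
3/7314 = 1/2438 = 0.00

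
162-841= - 679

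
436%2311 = 436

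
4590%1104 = 174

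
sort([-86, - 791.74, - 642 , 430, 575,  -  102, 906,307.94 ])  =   [ -791.74, - 642, - 102, - 86,307.94 , 430, 575,906] 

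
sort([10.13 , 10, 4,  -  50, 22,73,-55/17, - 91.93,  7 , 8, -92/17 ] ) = [ - 91.93, - 50,-92/17, - 55/17 , 4,7,8,  10 , 10.13,22,  73 ] 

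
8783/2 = 4391+1/2 = 4391.50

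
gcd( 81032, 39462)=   2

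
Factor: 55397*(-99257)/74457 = -3^(- 2)*31^1*1787^1  *  8273^(-1)*99257^1=-5498540029/74457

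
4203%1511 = 1181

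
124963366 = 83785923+41177443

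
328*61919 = 20309432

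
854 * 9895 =8450330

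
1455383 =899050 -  - 556333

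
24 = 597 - 573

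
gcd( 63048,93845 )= 1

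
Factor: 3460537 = 17^1*251^1*811^1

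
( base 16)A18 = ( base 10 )2584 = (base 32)2GO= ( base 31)2LB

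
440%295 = 145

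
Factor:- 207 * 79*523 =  - 8552619 = -3^2 * 23^1*79^1*523^1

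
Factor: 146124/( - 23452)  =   - 3^4*13^(-1 ) = - 81/13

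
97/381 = 97/381 = 0.25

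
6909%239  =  217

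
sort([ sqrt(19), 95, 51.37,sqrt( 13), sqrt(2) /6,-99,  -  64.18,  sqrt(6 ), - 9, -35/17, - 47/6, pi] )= [  -  99,-64.18, - 9, - 47/6, - 35/17, sqrt(2 ) /6, sqrt(6), pi, sqrt( 13 ),sqrt( 19), 51.37, 95] 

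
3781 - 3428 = 353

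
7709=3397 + 4312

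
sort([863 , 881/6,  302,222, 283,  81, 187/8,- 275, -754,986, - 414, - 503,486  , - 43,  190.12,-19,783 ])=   [- 754 , - 503, - 414,  -  275, - 43, - 19, 187/8, 81,881/6, 190.12 , 222, 283,302 , 486 , 783,863,986 ] 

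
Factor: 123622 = 2^1*113^1*547^1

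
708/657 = 1 +17/219=   1.08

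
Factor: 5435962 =2^1* 7^2*  55469^1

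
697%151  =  93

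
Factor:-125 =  - 5^3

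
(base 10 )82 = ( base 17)4e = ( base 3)10001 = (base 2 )1010010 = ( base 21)3J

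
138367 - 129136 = 9231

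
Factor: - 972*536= -520992  =  - 2^5  *3^5 * 67^1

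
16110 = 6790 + 9320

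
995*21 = 20895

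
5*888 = 4440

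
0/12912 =0 = 0.00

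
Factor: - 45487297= - 45487297^1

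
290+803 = 1093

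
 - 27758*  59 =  -1637722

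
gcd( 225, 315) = 45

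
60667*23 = 1395341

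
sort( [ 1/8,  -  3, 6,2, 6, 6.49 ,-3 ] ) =[-3, - 3, 1/8,2,6, 6, 6.49 ]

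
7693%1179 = 619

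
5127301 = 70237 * 73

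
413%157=99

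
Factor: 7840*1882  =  14754880 = 2^6*5^1*7^2*941^1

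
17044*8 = 136352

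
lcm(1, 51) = 51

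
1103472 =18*61304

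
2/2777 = 2/2777 = 0.00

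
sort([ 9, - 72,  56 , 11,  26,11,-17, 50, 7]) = [ - 72, - 17 , 7, 9, 11,11,26, 50, 56]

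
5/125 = 1/25 =0.04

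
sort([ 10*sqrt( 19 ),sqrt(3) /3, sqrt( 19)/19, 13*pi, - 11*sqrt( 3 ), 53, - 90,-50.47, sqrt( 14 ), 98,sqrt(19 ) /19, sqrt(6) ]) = [  -  90, -50.47, - 11 * sqrt( 3) , sqrt (19)/19 , sqrt( 19 ) /19,sqrt( 3 ) /3,sqrt( 6), sqrt( 14),13*pi,10*sqrt ( 19),53,98 ] 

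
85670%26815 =5225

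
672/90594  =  16/2157 = 0.01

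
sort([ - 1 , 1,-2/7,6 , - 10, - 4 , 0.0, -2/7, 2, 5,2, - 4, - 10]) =[ - 10 , - 10 , - 4,-4, - 1,  -  2/7 , - 2/7,0.0 , 1,2, 2, 5, 6 ] 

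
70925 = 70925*1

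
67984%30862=6260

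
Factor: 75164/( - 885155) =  - 76/895=- 2^2*5^( - 1)*19^1*179^( - 1)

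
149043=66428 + 82615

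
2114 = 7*302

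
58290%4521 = 4038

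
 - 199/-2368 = 199/2368 = 0.08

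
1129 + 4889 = 6018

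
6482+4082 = 10564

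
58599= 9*6511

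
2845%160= 125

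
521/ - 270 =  - 521/270 = - 1.93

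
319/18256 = 319/18256=0.02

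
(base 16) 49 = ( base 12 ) 61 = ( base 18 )41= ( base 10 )73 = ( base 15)4D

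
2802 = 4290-1488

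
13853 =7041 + 6812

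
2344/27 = 2344/27  =  86.81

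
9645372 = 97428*99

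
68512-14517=53995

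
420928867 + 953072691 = 1374001558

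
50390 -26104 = 24286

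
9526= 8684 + 842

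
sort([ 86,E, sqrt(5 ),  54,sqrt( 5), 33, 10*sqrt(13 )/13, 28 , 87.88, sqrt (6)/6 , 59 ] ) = [ sqrt( 6)/6, sqrt ( 5 ),  sqrt ( 5 ), E,  10*sqrt( 13) /13  ,  28, 33, 54, 59, 86 , 87.88 ]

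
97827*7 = 684789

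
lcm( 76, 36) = 684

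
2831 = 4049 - 1218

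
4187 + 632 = 4819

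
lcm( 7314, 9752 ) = 29256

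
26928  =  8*3366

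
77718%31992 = 13734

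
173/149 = 173/149 = 1.16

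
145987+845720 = 991707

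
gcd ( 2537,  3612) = 43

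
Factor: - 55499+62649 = 2^1*5^2*11^1 *13^1 = 7150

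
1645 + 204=1849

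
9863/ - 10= - 987 + 7/10 = - 986.30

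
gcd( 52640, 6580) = 6580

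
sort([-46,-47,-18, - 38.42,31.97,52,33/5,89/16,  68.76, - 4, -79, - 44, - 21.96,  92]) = [  -  79, - 47,- 46,-44,-38.42, - 21.96, - 18,  -  4,  89/16,  33/5, 31.97, 52, 68.76, 92]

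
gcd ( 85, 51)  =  17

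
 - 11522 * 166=- 1912652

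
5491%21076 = 5491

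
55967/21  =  55967/21 = 2665.10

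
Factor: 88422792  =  2^3*3^1 *43^1 * 47^1 * 1823^1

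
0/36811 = 0 = 0.00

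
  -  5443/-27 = 5443/27=201.59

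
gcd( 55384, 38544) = 8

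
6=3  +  3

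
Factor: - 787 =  -787^1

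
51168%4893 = 2238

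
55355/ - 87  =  - 637 + 64/87 = - 636.26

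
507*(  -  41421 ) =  - 21000447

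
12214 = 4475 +7739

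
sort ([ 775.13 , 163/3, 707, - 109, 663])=[ - 109, 163/3,  663, 707,775.13]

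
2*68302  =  136604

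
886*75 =66450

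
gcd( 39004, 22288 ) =5572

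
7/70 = 1/10 =0.10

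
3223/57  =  56 + 31/57= 56.54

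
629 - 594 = 35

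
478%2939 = 478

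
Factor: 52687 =19^1 * 47^1 * 59^1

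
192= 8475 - 8283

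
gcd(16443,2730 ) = 21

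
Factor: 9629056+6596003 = 16225059 = 3^1*31^1 * 59^1 * 2957^1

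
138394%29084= 22058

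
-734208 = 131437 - 865645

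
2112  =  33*64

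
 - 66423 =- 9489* 7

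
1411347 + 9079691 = 10491038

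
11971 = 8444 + 3527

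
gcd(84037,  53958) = 1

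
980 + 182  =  1162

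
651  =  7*93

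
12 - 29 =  - 17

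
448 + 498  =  946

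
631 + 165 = 796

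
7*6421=44947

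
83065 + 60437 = 143502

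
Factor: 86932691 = 29^1* 1259^1*2381^1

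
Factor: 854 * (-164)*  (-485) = 67927160=2^3*5^1*7^1*41^1*61^1*97^1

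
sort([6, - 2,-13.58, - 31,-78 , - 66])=[  -  78 , - 66,-31, -13.58,-2, 6 ]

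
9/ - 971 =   -  9/971=-0.01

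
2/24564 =1/12282  =  0.00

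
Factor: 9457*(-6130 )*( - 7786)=2^2*5^1* 7^2*17^1*193^1*229^1*613^1 = 451365398260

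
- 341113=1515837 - 1856950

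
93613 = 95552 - 1939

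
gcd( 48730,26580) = 4430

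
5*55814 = 279070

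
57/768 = 19/256 = 0.07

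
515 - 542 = - 27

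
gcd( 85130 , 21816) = 2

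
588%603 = 588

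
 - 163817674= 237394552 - 401212226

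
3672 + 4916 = 8588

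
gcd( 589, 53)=1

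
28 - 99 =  - 71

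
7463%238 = 85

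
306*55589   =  17010234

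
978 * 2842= 2779476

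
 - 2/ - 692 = 1/346= 0.00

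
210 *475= 99750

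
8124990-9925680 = -1800690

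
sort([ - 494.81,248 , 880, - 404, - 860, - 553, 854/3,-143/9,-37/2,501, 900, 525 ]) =[-860, - 553,  -  494.81, - 404, - 37/2, - 143/9,248, 854/3, 501,525, 880 , 900 ]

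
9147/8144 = 9147/8144 = 1.12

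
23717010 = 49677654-25960644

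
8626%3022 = 2582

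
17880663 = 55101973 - 37221310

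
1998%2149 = 1998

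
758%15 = 8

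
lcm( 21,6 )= 42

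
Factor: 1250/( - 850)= -5^2*17^( - 1) = - 25/17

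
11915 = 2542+9373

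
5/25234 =5/25234 = 0.00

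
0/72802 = 0 = 0.00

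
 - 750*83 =-62250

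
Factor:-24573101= - 7^1*3510443^1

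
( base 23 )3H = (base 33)2K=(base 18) 4E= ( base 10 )86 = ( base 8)126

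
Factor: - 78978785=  - 5^1*15795757^1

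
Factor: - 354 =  - 2^1*3^1*59^1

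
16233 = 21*773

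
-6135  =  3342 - 9477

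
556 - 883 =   -  327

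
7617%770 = 687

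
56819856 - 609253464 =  - 552433608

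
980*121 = 118580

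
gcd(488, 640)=8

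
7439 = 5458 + 1981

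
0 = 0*166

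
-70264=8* ( - 8783)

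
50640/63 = 16880/21 = 803.81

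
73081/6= 73081/6 = 12180.17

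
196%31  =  10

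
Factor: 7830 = 2^1*3^3*5^1*29^1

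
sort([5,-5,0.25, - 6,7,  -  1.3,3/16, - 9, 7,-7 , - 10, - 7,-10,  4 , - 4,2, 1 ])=[-10, - 10,-9, - 7, - 7, - 6, - 5 ,-4,-1.3,3/16,0.25,1,2,4,5 , 7 , 7 ] 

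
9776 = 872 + 8904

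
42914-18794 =24120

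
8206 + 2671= 10877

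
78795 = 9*8755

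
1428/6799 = 1428/6799 = 0.21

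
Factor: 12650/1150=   11 = 11^1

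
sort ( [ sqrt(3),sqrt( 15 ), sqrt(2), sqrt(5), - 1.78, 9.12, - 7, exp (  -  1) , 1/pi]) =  [ - 7, - 1.78,1/pi,exp( - 1), sqrt( 2),sqrt( 3),sqrt(5), sqrt(15 ),9.12]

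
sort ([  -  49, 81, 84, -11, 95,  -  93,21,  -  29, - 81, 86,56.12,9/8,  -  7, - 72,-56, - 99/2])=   [-93, - 81, - 72, - 56, - 99/2, - 49, - 29, - 11,-7,9/8,21, 56.12,81,84,86,95]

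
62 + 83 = 145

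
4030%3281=749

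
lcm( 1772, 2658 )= 5316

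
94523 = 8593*11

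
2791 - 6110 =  - 3319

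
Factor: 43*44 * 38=2^3*11^1*19^1*43^1=71896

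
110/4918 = 55/2459 = 0.02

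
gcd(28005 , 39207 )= 5601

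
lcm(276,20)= 1380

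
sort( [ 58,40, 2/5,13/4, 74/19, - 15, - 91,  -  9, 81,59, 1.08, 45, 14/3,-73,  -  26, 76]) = [-91, - 73,- 26, - 15, - 9,2/5, 1.08,13/4, 74/19, 14/3, 40, 45, 58,59, 76,81] 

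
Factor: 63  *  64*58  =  233856 = 2^7*3^2*7^1 * 29^1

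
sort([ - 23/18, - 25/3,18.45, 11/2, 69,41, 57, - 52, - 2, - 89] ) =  [ -89, - 52, - 25/3, - 2,- 23/18, 11/2, 18.45, 41, 57,69] 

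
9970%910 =870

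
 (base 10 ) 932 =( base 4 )32210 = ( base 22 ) 1k8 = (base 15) 422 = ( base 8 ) 1644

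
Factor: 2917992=2^3 * 3^1 *7^1*11^1 *1579^1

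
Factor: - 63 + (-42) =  - 3^1*5^1*7^1 = - 105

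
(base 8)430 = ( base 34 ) 88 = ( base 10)280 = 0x118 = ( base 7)550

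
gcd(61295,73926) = 1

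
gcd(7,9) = 1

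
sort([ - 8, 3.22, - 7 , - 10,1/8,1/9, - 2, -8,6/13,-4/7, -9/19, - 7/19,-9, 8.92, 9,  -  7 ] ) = [ - 10, - 9, - 8, - 8, -7,-7, - 2, - 4/7, - 9/19, - 7/19, 1/9,1/8, 6/13, 3.22, 8.92,9]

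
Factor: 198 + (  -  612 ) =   -  414= -  2^1*3^2*23^1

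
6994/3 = 6994/3 = 2331.33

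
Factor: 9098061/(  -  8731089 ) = - 3^(-1)*7^1 * 19^( - 1)*51059^(-1)*433241^1  =  - 3032687/2910363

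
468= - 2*( - 234 ) 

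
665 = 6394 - 5729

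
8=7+1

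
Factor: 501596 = 2^2*125399^1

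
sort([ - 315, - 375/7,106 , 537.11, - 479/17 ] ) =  [ -315,-375/7 , - 479/17, 106,537.11] 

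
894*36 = 32184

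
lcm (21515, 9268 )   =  602420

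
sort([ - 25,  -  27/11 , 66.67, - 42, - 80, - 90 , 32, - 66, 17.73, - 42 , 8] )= [ - 90, - 80,-66, - 42, - 42 , - 25,- 27/11, 8, 17.73, 32, 66.67 ]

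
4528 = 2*2264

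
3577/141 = 3577/141  =  25.37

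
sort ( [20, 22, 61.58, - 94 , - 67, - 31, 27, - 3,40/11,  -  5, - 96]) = [ - 96, - 94, - 67, - 31, - 5,- 3 , 40/11,20,22, 27,61.58]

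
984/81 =12 + 4/27 = 12.15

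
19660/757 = 19660/757 = 25.97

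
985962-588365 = 397597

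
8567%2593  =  788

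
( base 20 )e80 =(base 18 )HE0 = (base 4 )1122000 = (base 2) 1011010000000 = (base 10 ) 5760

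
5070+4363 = 9433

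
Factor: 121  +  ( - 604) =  - 3^1 * 7^1  *  23^1 = - 483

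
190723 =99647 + 91076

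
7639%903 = 415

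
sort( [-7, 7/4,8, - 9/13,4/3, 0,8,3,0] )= [ - 7, - 9/13,  0, 0,4/3,7/4,3,8,8 ]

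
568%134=32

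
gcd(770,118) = 2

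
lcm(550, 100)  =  1100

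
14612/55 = 265 + 37/55 = 265.67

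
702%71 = 63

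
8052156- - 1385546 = 9437702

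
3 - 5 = - 2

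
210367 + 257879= 468246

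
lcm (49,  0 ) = 0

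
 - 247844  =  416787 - 664631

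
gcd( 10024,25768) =8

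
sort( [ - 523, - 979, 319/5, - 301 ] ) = [  -  979, - 523, - 301,319/5] 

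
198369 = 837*237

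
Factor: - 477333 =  - 3^4*71^1*83^1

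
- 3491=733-4224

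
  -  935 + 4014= 3079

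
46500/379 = 122+262/379 = 122.69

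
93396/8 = 11674 + 1/2 = 11674.50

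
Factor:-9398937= -3^1*3132979^1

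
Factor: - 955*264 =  - 2^3*3^1*5^1 *11^1*191^1 = - 252120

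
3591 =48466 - 44875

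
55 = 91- 36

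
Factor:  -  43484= - 2^2 * 7^1 * 1553^1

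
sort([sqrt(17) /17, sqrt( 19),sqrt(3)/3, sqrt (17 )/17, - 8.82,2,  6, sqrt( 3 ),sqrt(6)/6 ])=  [-8.82,sqrt( 17) /17,  sqrt( 17) /17 , sqrt(6)/6, sqrt( 3) /3,sqrt( 3 ) , 2,sqrt ( 19), 6]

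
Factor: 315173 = 271^1*1163^1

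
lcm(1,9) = 9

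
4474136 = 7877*568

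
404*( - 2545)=-1028180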